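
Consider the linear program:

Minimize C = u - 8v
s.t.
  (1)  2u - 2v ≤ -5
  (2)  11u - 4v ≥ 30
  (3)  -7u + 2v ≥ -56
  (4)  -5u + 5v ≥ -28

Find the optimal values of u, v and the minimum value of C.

Corner points and C = u - 8v:
  (40/7, 115/14) → C = -60
  (61/5, 147/10) → C = -527/5
  (82/3, 203/3) → C = -514

u = 82/3, v = 203/3, minimum C = -514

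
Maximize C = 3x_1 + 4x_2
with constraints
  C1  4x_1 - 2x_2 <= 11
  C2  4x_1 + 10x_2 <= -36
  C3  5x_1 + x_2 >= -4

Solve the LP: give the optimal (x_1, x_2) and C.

x_1 = 19/24, x_2 = -47/12, maximum C = -319/24

Vertices and C = 3x_1 + 4x_2:
  (19/24, -47/12) → C = -319/24
  (3/14, -71/14) → C = -275/14
  (-2/23, -82/23) → C = -334/23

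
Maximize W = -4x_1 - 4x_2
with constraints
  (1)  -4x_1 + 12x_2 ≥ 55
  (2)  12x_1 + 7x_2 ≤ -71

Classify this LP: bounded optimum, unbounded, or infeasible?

From the feasible point (-1237/172, 94/43), moving in the direction (-12, -4) keeps every constraint satisfied while W increases without bound.

unbounded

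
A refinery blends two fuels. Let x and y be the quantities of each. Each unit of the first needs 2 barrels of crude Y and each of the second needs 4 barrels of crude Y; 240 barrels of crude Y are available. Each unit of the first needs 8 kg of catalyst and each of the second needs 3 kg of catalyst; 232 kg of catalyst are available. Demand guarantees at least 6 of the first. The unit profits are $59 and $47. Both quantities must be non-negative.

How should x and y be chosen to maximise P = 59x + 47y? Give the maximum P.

Extreme points and P = 59x + 47y:
  (29, 0) → P = 1711
  (6, 0) → P = 354
  (8, 56) → P = 3104
  (6, 57) → P = 3033

x = 8, y = 56, maximum P = 3104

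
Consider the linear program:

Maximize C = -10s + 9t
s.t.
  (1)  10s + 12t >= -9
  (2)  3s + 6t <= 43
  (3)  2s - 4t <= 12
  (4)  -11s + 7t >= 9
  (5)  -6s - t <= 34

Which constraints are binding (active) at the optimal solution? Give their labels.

(2) and (5)

Corner points and C = -10s + 9t:
  (-171/202, -9/202) → C = 1629/202
  (-399/62, 143/31) → C = 3282/31
  (247/87, 500/87) → C = 70/3
  (-247/33, 120/11) → C = 5710/33

The maximum is at (-247/33, 120/11). Substituting into each constraint, equality holds for (2) and (5); the remaining constraints have slack.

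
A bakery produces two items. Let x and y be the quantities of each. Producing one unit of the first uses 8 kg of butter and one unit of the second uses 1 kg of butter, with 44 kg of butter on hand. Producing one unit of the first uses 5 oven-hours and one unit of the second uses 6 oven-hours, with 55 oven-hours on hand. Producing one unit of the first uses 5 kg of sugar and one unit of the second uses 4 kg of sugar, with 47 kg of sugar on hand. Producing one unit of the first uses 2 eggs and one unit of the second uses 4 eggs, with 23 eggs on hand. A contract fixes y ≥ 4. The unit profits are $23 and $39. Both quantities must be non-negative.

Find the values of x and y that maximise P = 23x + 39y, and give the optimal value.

Feasible corners and P = 23x + 39y:
  (0, 23/4) → P = 897/4
  (0, 4) → P = 156
  (7/2, 4) → P = 473/2

The binding constraints are 2x + 4y = 23 and y = 4.
Solving simultaneously gives x = 7/2, y = 4.

x = 7/2, y = 4, maximum P = 473/2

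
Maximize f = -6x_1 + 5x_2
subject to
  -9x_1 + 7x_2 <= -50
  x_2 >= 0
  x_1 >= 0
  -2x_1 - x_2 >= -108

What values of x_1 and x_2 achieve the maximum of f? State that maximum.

x_1 = 806/23, x_2 = 872/23, maximum f = -476/23

Extreme points and f = -6x_1 + 5x_2:
  (50/9, 0) → f = -100/3
  (806/23, 872/23) → f = -476/23
  (54, 0) → f = -324

The optimum lies where -9x_1 + 7x_2 = -50 and -2x_1 - x_2 = -108.
Solving simultaneously gives x_1 = 806/23, x_2 = 872/23.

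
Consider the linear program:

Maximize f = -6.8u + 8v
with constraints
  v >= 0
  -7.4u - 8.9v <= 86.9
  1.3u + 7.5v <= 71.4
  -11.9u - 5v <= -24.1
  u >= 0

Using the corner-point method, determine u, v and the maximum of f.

Feasible corners and f = -6.8u + 8v:
  (714/13, 0) → f = -24276/65
  (241/119, 0) → f = -482/35
  (0, 238/25) → f = 1904/25
  (0, 241/50) → f = 964/25

The binding constraints are 1.3u + 7.5v = 71.4 and u = 0.
Solving simultaneously gives u = 0, v = 238/25.

u = 0, v = 9.52, maximum f = 76.16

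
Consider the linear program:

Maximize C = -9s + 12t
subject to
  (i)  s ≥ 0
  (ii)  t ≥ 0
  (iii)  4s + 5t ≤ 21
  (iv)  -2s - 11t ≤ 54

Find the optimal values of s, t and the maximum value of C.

s = 0, t = 21/5, maximum C = 252/5

Feasible corners and C = -9s + 12t:
  (0, 0) → C = 0
  (0, 21/5) → C = 252/5
  (21/4, 0) → C = -189/4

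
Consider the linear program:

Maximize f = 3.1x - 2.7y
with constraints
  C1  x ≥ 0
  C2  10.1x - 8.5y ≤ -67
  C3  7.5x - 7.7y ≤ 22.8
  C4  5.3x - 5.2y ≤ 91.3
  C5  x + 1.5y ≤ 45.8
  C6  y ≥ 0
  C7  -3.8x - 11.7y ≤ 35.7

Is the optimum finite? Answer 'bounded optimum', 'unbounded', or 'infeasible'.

Vertices and f = 3.1x - 2.7y:
  (0, 134/17) → f = -1809/85
  (0, 458/15) → f = -82.44
  (5776/473, 52958/2365) → f = -267293/11825
The feasible region has finitely many vertices and no improving ray; the maximum is -1809/85 at (0, 134/17).

bounded optimum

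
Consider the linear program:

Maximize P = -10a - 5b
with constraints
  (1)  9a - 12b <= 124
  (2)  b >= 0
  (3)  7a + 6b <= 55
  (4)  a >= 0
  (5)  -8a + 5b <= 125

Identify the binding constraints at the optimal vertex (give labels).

(2) and (4)

Corner points and P = -10a - 5b:
  (55/7, 0) → P = -550/7
  (0, 0) → P = 0
  (0, 55/6) → P = -275/6

The maximum is at (0, 0). Substituting into each constraint, equality holds for (2) and (4); the remaining constraints have slack.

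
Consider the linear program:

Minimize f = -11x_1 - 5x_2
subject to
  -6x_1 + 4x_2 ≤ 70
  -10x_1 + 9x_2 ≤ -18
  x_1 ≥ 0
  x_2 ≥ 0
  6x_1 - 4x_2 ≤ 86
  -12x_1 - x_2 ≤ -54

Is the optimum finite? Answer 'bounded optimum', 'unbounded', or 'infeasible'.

Corner points and f = -11x_1 - 5x_2:
  (351/7, 376/7) → f = -5741/7
  (252/59, 162/59) → f = -3582/59
  (43/3, 0) → f = -473/3
  (9/2, 0) → f = -99/2
The feasible region has finitely many vertices and no improving ray; the minimum is -5741/7 at (351/7, 376/7).

bounded optimum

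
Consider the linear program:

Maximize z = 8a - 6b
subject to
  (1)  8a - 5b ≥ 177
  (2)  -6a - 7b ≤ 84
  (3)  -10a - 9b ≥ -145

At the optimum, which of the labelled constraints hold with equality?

(2) and (3)

Feasible corners and z = 8a - 6b:
  (819/86, -867/43) → z = 8478/43
  (19, -5) → z = 182
  (1771/16, -855/8) → z = 6107/4

The maximum is at (1771/16, -855/8). Substituting into each constraint, equality holds for (2) and (3); the remaining constraints have slack.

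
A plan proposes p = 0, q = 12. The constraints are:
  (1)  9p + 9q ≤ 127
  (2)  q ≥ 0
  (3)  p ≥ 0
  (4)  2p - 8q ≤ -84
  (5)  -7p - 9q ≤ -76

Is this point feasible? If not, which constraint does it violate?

feasible

(1): 108 ≤ 127 ✓
(2): 12 ≥ 0 ✓
(3): 0 ≥ 0 ✓
(4): -96 ≤ -84 ✓
(5): -108 ≤ -76 ✓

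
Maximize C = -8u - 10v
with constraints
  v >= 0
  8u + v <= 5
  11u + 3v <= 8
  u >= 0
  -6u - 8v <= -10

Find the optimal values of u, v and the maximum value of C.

u = 0, v = 5/4, maximum C = -25/2

The optimum lies where u = 0 and -6u - 8v = -10.
Solving simultaneously gives u = 0, v = 5/4.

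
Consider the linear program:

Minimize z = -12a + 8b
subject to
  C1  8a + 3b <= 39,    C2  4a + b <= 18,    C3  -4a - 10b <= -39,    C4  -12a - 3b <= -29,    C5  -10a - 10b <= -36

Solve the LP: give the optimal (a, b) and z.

Feasible corners and z = -12a + 8b:
  (15/4, 3) → z = -21
  (-5/2, 59/3) → z = 562/3
  (47/12, 7/3) → z = -85/3
  (173/108, 88/27) → z = 185/27

a = 47/12, b = 7/3, minimum z = -85/3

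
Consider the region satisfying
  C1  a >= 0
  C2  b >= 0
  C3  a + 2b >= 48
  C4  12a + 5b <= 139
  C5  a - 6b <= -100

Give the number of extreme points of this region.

3

Pairwise boundary intersections that survive every other constraint:
  (0, 24)
  (0, 139/5)
  (2, 23)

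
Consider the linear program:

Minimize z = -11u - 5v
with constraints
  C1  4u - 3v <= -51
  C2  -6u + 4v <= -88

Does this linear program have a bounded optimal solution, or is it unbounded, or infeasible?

unbounded

From the feasible point (234, 329), moving in the direction (4, 6) keeps every constraint satisfied while z decreases without bound.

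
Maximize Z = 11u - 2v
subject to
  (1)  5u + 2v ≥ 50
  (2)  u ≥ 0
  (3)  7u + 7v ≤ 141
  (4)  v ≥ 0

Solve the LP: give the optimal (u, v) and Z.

Extreme points and Z = 11u - 2v:
  (68/21, 355/21) → Z = 38/21
  (10, 0) → Z = 110
  (141/7, 0) → Z = 1551/7

The optimum lies where 7u + 7v = 141 and v = 0.
Solving simultaneously gives u = 141/7, v = 0.

u = 141/7, v = 0, maximum Z = 1551/7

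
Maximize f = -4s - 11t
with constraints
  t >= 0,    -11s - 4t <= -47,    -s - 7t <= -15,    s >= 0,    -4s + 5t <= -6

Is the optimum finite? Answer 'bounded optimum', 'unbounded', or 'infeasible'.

Feasible corners and f = -4s - 11t:
  (15, 0) → f = -60
  (269/73, 118/73) → f = -2374/73
  (259/71, 122/71) → f = -2378/71
The feasible region has finitely many vertices and no improving ray; the maximum is -2374/73 at (269/73, 118/73).

bounded optimum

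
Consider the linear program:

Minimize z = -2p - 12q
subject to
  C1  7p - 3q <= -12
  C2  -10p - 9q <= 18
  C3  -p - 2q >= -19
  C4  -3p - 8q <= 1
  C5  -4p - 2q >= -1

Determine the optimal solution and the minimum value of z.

p = -207/11, q = 208/11, minimum z = -2082/11

Extreme points and z = -2p - 12q:
  (-99/65, 29/65) → z = -30/13
  (-21/26, 55/26) → z = -309/13
  (-207/11, 208/11) → z = -2082/11
  (-135/53, 44/53) → z = -258/53
  (-6, 25/2) → z = -138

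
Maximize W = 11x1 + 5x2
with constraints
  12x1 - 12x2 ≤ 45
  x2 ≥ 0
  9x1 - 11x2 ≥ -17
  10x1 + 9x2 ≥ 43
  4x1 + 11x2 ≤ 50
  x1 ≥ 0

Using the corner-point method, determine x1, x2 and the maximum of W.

x1 = 73/12, x2 = 7/3, maximum W = 943/12

Extreme points and W = 11x1 + 5x2:
  (307/76, 11/38) → W = 3487/76
  (73/12, 7/3) → W = 943/12
  (320/191, 557/191) → W = 6305/191
  (33/13, 518/143) → W = 6583/143

The binding constraints are 12x1 - 12x2 = 45 and 4x1 + 11x2 = 50.
Solving simultaneously gives x1 = 73/12, x2 = 7/3.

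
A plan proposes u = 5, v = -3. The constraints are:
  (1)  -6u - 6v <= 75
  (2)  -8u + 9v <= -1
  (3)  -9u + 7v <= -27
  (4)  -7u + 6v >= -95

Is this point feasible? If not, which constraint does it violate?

(1): -12 ≤ 75 ✓
(2): -67 ≤ -1 ✓
(3): -66 ≤ -27 ✓
(4): -53 ≥ -95 ✓

feasible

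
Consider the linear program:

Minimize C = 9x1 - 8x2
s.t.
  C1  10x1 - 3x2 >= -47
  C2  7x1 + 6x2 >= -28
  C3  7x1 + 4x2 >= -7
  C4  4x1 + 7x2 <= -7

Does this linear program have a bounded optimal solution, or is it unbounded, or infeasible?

bounded optimum

Extreme points and C = 9x1 - 8x2:
  (5, -21/2) → C = 129
  (-7/11, -7/11) → C = -7/11
The feasible region has finitely many vertices and no improving ray; the minimum is -7/11 at (-7/11, -7/11).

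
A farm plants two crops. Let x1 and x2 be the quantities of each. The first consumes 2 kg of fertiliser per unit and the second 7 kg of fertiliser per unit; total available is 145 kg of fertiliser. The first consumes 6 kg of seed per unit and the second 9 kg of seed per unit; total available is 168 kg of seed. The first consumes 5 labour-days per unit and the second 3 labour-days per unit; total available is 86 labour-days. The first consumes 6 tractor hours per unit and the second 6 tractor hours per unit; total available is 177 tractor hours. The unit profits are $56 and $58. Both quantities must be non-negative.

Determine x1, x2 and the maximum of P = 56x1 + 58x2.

Corner points and P = 56x1 + 58x2:
  (0, 0) → P = 0
  (0, 56/3) → P = 3248/3
  (86/5, 0) → P = 4816/5
  (10, 12) → P = 1256

The optimum lies where 6x1 + 9x2 = 168 and 5x1 + 3x2 = 86.
Solving simultaneously gives x1 = 10, x2 = 12.

x1 = 10, x2 = 12, maximum P = 1256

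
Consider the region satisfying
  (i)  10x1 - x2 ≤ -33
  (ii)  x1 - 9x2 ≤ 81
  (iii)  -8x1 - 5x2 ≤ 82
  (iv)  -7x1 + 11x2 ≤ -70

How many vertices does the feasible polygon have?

The feasible vertices (each the meet of two boundaries and inside every other half-plane) are:
  (-378/89, -843/89)
  (-433/103, -931/103)
  (-333/77, -730/77)
  (-184/41, -378/41)

4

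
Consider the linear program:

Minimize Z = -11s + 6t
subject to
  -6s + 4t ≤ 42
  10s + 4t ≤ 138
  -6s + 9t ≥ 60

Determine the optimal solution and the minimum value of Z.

Feasible corners and Z = -11s + 6t:
  (6, 39/2) → Z = 51
  (-23/5, 18/5) → Z = 361/5
  (167/19, 238/19) → Z = -409/19

s = 167/19, t = 238/19, minimum Z = -409/19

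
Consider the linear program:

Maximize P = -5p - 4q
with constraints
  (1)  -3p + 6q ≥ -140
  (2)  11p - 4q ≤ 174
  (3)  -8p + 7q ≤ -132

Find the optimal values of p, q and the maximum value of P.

p = -188/27, q = -724/27, maximum P = 3836/27

At the optimal vertex, -3p + 6q = -140 and -8p + 7q = -132.
Solving simultaneously gives p = -188/27, q = -724/27.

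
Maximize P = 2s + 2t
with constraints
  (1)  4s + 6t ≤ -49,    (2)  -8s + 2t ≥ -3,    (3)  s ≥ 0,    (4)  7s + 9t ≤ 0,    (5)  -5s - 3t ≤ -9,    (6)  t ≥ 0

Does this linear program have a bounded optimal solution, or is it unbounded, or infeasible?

infeasible

The boundaries -5s - 3t = -9 and t = 0 meet at (9/5, 0), but that point violates 4s + 6t ≤ -49. Every candidate vertex is excluded by some other constraint, so the feasible region is empty.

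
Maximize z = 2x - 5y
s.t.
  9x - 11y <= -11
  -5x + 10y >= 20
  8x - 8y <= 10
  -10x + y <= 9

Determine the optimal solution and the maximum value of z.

x = -14/19, y = 31/19, maximum z = -183/19

Extreme points and z = 2x - 5y:
  (22/7, 25/7) → z = -81/7
  (99/8, 89/8) → z = -247/8
  (-14/19, 31/19) → z = -183/19
The feasible region is unbounded (it extends along (1, 1), (1, 10)), but z strictly decreases along every unbounded feasible direction, so there is no improving ray and the maximum is attained at a vertex.

The binding constraints are -5x + 10y = 20 and -10x + y = 9.
Solving simultaneously gives x = -14/19, y = 31/19.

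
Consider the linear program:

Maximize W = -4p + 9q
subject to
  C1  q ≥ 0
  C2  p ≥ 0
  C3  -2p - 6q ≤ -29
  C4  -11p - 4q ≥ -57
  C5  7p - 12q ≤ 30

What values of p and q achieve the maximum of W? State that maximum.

p = 0, q = 57/4, maximum W = 513/4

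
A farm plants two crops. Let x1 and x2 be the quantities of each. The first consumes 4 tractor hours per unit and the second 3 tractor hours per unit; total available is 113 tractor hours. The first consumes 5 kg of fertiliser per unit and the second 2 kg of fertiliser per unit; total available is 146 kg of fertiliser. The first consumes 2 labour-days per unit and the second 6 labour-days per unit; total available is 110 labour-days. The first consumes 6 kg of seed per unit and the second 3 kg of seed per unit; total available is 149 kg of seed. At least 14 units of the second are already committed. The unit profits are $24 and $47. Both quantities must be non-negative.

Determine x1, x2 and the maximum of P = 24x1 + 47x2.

Vertices and P = 24x1 + 47x2:
  (0, 55/3) → P = 2585/3
  (0, 14) → P = 658
  (13, 14) → P = 970

The optimum lies where 2x1 + 6x2 = 110 and x2 = 14.
Solving simultaneously gives x1 = 13, x2 = 14.

x1 = 13, x2 = 14, maximum P = 970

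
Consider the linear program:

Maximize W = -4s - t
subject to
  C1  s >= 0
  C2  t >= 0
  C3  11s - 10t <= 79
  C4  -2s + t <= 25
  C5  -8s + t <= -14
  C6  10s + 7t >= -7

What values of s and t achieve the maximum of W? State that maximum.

Feasible corners and W = -4s - t:
  (79/11, 0) → W = -316/11
  (7/4, 0) → W = -7
  (13/2, 38) → W = -64
The feasible region is unbounded (it extends along (10, 11), (1, 2)), but W strictly decreases along every unbounded feasible direction, so there is no improving ray and the maximum is attained at a vertex.

The optimum lies where t = 0 and -8s + t = -14.
Solving simultaneously gives s = 7/4, t = 0.

s = 7/4, t = 0, maximum W = -7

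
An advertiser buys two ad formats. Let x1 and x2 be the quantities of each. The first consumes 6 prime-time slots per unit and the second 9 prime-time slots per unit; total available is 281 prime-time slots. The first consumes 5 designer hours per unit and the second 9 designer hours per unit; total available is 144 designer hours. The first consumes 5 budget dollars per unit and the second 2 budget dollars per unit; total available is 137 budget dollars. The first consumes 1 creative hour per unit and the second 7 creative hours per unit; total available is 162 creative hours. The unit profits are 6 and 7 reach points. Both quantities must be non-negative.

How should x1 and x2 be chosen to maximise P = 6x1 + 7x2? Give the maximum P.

Vertices and P = 6x1 + 7x2:
  (0, 0) → P = 0
  (0, 16) → P = 112
  (137/5, 0) → P = 822/5
  (27, 1) → P = 169

x1 = 27, x2 = 1, maximum P = 169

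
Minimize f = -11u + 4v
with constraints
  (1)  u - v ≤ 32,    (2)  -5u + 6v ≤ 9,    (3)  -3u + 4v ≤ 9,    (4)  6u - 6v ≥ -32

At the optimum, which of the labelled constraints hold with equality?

(1) and (3)

Extreme points and f = -11u + 4v:
  (137, 105) → f = -1087
  (9, 9) → f = -63
  (-23, -53/3) → f = 547/3
The feasible region is unbounded (it extends along (-1, -1)), but f strictly increases along every unbounded feasible direction, so there is no improving ray and the minimum is attained at a vertex.

The minimum is at (137, 105). Substituting into each constraint, equality holds for (1) and (3); the remaining constraints have slack.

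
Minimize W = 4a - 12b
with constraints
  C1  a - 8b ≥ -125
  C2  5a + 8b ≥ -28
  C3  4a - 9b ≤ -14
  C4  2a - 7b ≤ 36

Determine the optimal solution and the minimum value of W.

Corner points and W = 4a - 12b:
  (-51/2, 199/16) → W = -1005/4
  (1013/23, 486/23) → W = -1780/23
  (-52/11, -6/11) → W = -136/11

The optimum lies where a - 8b = -125 and 5a + 8b = -28.
Solving simultaneously gives a = -51/2, b = 199/16.

a = -51/2, b = 199/16, minimum W = -1005/4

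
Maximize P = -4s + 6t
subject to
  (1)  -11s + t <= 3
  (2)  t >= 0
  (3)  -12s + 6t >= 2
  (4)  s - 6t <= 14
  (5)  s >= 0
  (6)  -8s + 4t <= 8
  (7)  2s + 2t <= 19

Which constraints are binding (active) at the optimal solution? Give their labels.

Feasible corners and P = -4s + 6t:
  (0, 1/3) → P = 2
  (55/18, 58/9) → P = 238/9
  (0, 2) → P = 12
  (5/2, 7) → P = 32

The maximum is at (5/2, 7). Substituting into each constraint, equality holds for (6) and (7); the remaining constraints have slack.

(6) and (7)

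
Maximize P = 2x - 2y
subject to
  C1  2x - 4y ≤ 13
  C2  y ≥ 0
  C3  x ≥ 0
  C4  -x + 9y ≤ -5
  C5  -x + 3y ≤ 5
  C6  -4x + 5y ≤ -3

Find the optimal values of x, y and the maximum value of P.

Corner points and P = 2x - 2y:
  (13/2, 0) → P = 13
  (97/14, 3/14) → P = 94/7
  (5, 0) → P = 10

The optimum lies where 2x - 4y = 13 and -x + 9y = -5.
Solving simultaneously gives x = 97/14, y = 3/14.

x = 97/14, y = 3/14, maximum P = 94/7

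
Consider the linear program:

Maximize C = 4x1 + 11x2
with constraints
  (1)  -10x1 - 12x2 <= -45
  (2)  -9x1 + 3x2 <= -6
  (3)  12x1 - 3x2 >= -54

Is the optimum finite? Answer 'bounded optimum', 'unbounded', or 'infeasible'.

From the feasible point (3/2, 5/2), moving in the direction (3, 9) keeps every constraint satisfied while C increases without bound.

unbounded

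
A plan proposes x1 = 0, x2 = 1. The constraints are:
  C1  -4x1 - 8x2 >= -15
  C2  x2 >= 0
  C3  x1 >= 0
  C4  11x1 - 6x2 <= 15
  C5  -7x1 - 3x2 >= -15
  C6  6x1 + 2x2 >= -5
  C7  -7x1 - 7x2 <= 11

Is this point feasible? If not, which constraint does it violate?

C1: -8 ≥ -15 ✓
C2: 1 ≥ 0 ✓
C3: 0 ≥ 0 ✓
C4: -6 ≤ 15 ✓
C5: -3 ≥ -15 ✓
C6: 2 ≥ -5 ✓
C7: -7 ≤ 11 ✓

feasible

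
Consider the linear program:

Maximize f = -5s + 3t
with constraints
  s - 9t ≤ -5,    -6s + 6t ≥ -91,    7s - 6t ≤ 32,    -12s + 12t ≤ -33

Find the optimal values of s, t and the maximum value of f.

Vertices and f = -5s + 3t:
  (106/19, 67/57) → f = -463/19
  (119/32, 31/32) → f = -251/16
  (31/2, 51/4) → f = -157/4

s = 119/32, t = 31/32, maximum f = -251/16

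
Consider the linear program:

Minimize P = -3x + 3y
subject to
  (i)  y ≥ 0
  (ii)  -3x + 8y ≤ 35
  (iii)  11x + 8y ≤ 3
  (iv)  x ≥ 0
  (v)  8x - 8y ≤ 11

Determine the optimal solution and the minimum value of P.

The optimum lies where y = 0 and 11x + 8y = 3.
Solving simultaneously gives x = 3/11, y = 0.

x = 3/11, y = 0, minimum P = -9/11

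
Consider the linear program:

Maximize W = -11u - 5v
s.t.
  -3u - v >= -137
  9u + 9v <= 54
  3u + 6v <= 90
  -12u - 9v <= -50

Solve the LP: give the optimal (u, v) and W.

u = -4/3, v = 22/3, maximum W = -22

Vertices and W = -11u - 5v:
  (131/2, -119/2) → W = -423
  (1183/15, -498/5) → W = -5543/15
  (-4/3, 22/3) → W = -22

The binding constraints are 9u + 9v = 54 and -12u - 9v = -50.
Solving simultaneously gives u = -4/3, v = 22/3.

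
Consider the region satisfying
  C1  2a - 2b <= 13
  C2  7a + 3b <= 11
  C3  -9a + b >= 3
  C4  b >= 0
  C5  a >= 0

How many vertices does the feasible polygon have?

3

Intersecting each pair of boundary lines and keeping only the points that satisfy every inequality leaves:
  (1/17, 60/17)
  (0, 11/3)
  (0, 3)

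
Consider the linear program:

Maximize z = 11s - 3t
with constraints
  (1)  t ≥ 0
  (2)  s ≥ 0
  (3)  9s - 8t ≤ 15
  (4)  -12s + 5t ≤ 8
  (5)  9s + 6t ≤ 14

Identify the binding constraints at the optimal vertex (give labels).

Vertices and z = 11s - 3t:
  (0, 0) → z = 0
  (14/9, 0) → z = 154/9
  (0, 8/5) → z = -24/5
  (22/117, 80/39) → z = -478/117

The maximum is at (14/9, 0). Substituting into each constraint, equality holds for (1) and (5); the remaining constraints have slack.

(1) and (5)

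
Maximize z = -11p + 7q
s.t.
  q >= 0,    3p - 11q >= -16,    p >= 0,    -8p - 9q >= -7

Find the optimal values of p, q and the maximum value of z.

The binding constraints are p = 0 and -8p - 9q = -7.
Solving simultaneously gives p = 0, q = 7/9.

p = 0, q = 7/9, maximum z = 49/9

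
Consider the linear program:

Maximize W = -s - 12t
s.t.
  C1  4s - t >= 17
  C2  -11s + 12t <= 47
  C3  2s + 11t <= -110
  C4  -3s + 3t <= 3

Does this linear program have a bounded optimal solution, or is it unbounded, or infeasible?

From the feasible point (77/46, -237/23), moving in the direction (-1, -4) keeps every constraint satisfied while W increases without bound.

unbounded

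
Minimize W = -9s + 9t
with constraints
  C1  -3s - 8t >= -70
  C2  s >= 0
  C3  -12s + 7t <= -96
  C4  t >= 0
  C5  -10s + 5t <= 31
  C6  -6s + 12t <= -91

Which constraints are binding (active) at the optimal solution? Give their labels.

C1 and C4

Corner points and W = -9s + 9t:
  (70/3, 0) → W = -210
  (56/3, 7/4) → W = -609/4
  (91/6, 0) → W = -273/2

The minimum is at (70/3, 0). Substituting into each constraint, equality holds for C1 and C4; the remaining constraints have slack.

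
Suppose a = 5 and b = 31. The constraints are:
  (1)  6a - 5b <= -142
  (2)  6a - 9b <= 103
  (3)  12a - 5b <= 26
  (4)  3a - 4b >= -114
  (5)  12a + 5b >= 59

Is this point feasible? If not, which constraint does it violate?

Constraint (1): 6a - 5b = -125, which is not ≤ -142. All other constraints are satisfied.

not feasible — violates (1)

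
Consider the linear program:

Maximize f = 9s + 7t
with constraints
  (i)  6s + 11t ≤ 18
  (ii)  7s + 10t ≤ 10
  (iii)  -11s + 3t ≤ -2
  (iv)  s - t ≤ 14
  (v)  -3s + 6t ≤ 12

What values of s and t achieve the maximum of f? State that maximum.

Extreme points and f = 9s + 7t:
  (50/131, 96/131) → f = 1122/131
  (150/17, -88/17) → f = 734/17
  (-5, -19) → f = -178

At the optimal vertex, 7s + 10t = 10 and s - t = 14.
Solving simultaneously gives s = 150/17, t = -88/17.

s = 150/17, t = -88/17, maximum f = 734/17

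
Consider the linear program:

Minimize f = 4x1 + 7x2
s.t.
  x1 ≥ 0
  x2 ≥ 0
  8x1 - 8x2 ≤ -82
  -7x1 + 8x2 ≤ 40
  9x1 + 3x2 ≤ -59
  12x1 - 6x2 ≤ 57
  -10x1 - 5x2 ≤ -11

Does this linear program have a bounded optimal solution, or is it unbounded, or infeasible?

The boundaries 12x1 - 6x2 = 57 and -10x1 - 5x2 = -11 meet at (117/40, -73/20), but that point violates x2 ≥ 0. Every candidate vertex is excluded by some other constraint, so the feasible region is empty.

infeasible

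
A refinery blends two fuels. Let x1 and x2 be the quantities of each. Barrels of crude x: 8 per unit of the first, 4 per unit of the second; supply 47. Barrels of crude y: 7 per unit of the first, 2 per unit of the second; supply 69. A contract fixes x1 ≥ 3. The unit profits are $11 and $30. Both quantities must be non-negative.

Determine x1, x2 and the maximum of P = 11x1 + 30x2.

x1 = 3, x2 = 23/4, maximum P = 411/2

Extreme points and P = 11x1 + 30x2:
  (47/8, 0) → P = 517/8
  (3, 0) → P = 33
  (3, 23/4) → P = 411/2

At the optimal vertex, 8x1 + 4x2 = 47 and x1 = 3.
Solving simultaneously gives x1 = 3, x2 = 23/4.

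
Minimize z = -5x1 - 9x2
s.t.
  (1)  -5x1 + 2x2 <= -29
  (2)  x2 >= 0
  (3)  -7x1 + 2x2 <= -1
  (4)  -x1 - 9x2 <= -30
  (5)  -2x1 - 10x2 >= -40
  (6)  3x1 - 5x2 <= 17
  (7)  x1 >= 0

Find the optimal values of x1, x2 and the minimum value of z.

x1 = 15/2, x2 = 5/2, minimum z = -60

Vertices and z = -5x1 - 9x2:
  (321/47, 121/47) → z = -2694/47
  (185/27, 71/27) → z = -1564/27
  (15/2, 5/2) → z = -60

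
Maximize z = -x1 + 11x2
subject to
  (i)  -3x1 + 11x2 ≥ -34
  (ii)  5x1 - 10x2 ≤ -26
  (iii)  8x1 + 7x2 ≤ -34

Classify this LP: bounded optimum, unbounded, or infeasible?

unbounded

From the feasible point (-626/25, -248/25), moving in the direction (-7, 8) keeps every constraint satisfied while z increases without bound.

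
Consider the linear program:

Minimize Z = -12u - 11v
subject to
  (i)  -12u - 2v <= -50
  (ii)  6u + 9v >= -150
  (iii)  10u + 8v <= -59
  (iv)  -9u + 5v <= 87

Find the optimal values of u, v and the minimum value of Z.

u = 259/38, v = -302/19, minimum Z = 1768/19

Feasible corners and Z = -12u - 11v:
  (125/16, -175/8) → Z = 1175/8
  (259/38, -302/19) → Z = 1768/19
  (223/14, -191/7) → Z = 109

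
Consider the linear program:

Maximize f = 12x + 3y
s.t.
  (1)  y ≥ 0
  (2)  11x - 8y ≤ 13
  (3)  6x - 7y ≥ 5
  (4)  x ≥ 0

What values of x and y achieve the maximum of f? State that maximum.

Vertices and f = 12x + 3y:
  (13/11, 0) → f = 156/11
  (5/6, 0) → f = 10
  (51/29, 23/29) → f = 681/29

The optimum lies where 11x - 8y = 13 and 6x - 7y = 5.
Solving simultaneously gives x = 51/29, y = 23/29.

x = 51/29, y = 23/29, maximum f = 681/29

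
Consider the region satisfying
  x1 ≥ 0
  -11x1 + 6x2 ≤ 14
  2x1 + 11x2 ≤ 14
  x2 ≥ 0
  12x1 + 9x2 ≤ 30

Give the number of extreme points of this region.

4

Of the 10 pairwise boundary intersections, those satisfying every inequality are:
  (0, 14/11)
  (0, 0)
  (34/19, 18/19)
  (5/2, 0)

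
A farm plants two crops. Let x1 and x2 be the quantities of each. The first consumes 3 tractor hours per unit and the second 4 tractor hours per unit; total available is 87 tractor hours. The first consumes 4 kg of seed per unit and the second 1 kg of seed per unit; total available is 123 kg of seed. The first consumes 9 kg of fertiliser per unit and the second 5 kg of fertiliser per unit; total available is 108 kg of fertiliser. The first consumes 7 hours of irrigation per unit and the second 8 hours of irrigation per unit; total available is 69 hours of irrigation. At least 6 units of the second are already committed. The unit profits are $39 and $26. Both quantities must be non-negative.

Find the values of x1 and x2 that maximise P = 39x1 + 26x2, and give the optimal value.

x1 = 3, x2 = 6, maximum P = 273

Feasible corners and P = 39x1 + 26x2:
  (0, 69/8) → P = 897/4
  (0, 6) → P = 156
  (3, 6) → P = 273

The binding constraints are 7x1 + 8x2 = 69 and x2 = 6.
Solving simultaneously gives x1 = 3, x2 = 6.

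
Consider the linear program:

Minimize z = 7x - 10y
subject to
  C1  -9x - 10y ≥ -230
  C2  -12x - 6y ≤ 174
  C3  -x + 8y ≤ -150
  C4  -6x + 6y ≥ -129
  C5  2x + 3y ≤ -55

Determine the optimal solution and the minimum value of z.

Vertices and z = 7x - 10y:
  (-82/17, -329/17) → z = 2716/17
  (-5/2, -24) → z = 445/2
  (10/19, -355/19) → z = 3620/19
  (19/10, -98/5) → z = 2093/10

The optimum lies where -12x - 6y = 174 and -x + 8y = -150.
Solving simultaneously gives x = -82/17, y = -329/17.

x = -82/17, y = -329/17, minimum z = 2716/17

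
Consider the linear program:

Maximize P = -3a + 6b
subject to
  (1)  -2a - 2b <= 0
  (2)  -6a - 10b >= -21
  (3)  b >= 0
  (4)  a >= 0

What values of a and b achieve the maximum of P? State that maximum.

a = 0, b = 21/10, maximum P = 63/5

Vertices and P = -3a + 6b:
  (0, 0) → P = 0
  (7/2, 0) → P = -21/2
  (0, 21/10) → P = 63/5

At the optimal vertex, -6a - 10b = -21 and a = 0.
Solving simultaneously gives a = 0, b = 21/10.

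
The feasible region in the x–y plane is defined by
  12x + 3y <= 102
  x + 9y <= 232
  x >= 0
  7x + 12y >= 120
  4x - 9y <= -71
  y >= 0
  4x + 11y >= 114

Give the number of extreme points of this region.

5

The feasible vertices (each the meet of two boundaries and inside every other half-plane) are:
  (74/35, 894/35)
  (47/8, 21/2)
  (0, 232/9)
  (0, 114/11)
  (49/16, 37/4)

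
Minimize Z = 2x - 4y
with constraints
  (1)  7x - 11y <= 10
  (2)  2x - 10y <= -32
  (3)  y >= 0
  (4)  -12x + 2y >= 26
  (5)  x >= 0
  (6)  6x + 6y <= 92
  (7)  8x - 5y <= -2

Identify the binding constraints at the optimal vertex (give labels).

(5) and (6)

Extreme points and Z = 2x - 4y:
  (0, 13) → Z = -52
  (1/3, 15) → Z = -178/3
  (0, 46/3) → Z = -184/3

The minimum is at (0, 46/3). Substituting into each constraint, equality holds for (5) and (6); the remaining constraints have slack.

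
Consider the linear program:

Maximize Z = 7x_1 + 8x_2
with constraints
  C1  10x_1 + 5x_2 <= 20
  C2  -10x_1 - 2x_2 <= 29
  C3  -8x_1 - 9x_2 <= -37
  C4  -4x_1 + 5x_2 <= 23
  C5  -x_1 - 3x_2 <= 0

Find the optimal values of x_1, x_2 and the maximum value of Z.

Vertices and Z = 7x_1 + 8x_2:
  (-1/10, 21/5) → Z = 329/10
  (-3/14, 31/7) → Z = 475/14
  (-11/38, 83/19) → Z = 1251/38

x_1 = -3/14, x_2 = 31/7, maximum Z = 475/14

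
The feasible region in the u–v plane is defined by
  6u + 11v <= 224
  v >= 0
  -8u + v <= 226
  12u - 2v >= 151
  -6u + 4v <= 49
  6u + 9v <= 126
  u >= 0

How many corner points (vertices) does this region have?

3

Intersecting each pair of boundary lines and keeping only the points that satisfy every inequality leaves:
  (151/12, 0)
  (21, 0)
  (537/40, 101/20)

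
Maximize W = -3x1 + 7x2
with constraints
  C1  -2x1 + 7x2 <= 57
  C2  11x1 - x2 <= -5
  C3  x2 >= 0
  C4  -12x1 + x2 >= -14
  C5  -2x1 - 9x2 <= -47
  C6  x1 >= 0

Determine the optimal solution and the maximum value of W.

x1 = 0, x2 = 57/7, maximum W = 57

Corner points and W = -3x1 + 7x2:
  (22/75, 617/75) → W = 4253/75
  (0, 57/7) → W = 57
  (2/101, 527/101) → W = 3683/101
  (0, 47/9) → W = 329/9

At the optimal vertex, -2x1 + 7x2 = 57 and x1 = 0.
Solving simultaneously gives x1 = 0, x2 = 57/7.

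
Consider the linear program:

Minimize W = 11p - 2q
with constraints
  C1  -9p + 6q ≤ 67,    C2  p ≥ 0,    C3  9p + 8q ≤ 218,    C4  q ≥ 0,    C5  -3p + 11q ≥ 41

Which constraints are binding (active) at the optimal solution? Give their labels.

Extreme points and W = 11p - 2q:
  (0, 67/6) → W = -67/3
  (386/63, 285/14) → W = 1681/63
  (0, 41/11) → W = -82/11
  (690/41, 341/41) → W = 6908/41

The minimum is at (0, 67/6). Substituting into each constraint, equality holds for C1 and C2; the remaining constraints have slack.

C1 and C2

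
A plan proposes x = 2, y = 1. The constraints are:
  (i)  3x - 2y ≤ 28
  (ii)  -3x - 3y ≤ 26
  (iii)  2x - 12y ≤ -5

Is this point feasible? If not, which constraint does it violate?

feasible

(i): 4 ≤ 28 ✓
(ii): -9 ≤ 26 ✓
(iii): -8 ≤ -5 ✓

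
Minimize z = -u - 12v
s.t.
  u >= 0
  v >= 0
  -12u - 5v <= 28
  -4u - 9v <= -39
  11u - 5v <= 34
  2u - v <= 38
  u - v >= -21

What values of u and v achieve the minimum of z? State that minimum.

Feasible corners and z = -u - 12v:
  (0, 13/3) → z = -52
  (0, 21) → z = -252
  (501/119, 293/119) → z = -4017/119
  (139/6, 265/6) → z = -3319/6

u = 139/6, v = 265/6, minimum z = -3319/6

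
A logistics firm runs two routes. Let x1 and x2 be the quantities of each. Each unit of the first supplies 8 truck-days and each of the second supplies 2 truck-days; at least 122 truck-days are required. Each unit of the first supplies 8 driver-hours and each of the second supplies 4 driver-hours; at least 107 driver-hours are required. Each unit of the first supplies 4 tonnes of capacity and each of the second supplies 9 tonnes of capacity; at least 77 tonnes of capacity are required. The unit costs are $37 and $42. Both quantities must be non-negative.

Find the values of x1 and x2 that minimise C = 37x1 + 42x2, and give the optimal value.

Vertices and C = 37x1 + 42x2:
  (0, 61) → C = 2562
  (77/4, 0) → C = 2849/4
  (59/4, 2) → C = 2519/4
The feasible region is unbounded (it extends along (0, 1), (1, 0)), but C strictly increases along every unbounded feasible direction, so there is no improving ray and the minimum is attained at a vertex.

x1 = 59/4, x2 = 2, minimum C = 2519/4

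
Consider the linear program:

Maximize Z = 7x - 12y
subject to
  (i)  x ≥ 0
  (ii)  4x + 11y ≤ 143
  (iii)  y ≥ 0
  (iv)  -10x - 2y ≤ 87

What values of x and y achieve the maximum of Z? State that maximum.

Feasible corners and Z = 7x - 12y:
  (0, 13) → Z = -156
  (0, 0) → Z = 0
  (143/4, 0) → Z = 1001/4

The optimum lies where 4x + 11y = 143 and y = 0.
Solving simultaneously gives x = 143/4, y = 0.

x = 143/4, y = 0, maximum Z = 1001/4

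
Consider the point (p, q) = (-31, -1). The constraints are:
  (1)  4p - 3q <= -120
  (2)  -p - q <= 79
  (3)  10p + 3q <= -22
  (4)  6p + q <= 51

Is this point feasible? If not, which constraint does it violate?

feasible

(1): -121 ≤ -120 ✓
(2): 32 ≤ 79 ✓
(3): -313 ≤ -22 ✓
(4): -187 ≤ 51 ✓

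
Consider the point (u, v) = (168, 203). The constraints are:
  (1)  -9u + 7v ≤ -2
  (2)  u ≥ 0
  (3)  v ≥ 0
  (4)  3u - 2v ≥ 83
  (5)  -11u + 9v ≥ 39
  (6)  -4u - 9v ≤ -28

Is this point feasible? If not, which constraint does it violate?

Constraint (5): -11u + 9v = -21, which is not ≥ 39. All other constraints are satisfied.

not feasible — violates (5)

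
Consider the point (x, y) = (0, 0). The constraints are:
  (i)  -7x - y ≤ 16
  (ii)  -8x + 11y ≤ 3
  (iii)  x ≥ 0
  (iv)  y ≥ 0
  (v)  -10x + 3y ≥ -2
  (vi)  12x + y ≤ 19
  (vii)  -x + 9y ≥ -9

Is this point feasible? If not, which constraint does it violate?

feasible

(i): 0 ≤ 16 ✓
(ii): 0 ≤ 3 ✓
(iii): 0 ≥ 0 ✓
(iv): 0 ≥ 0 ✓
(v): 0 ≥ -2 ✓
(vi): 0 ≤ 19 ✓
(vii): 0 ≥ -9 ✓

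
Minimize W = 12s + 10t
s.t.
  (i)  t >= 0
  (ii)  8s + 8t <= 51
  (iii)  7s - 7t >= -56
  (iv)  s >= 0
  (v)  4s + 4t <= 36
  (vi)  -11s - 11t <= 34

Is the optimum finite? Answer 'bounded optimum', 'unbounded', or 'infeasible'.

bounded optimum

Corner points and W = 12s + 10t:
  (51/8, 0) → W = 153/2
  (0, 0) → W = 0
  (0, 51/8) → W = 255/4
The feasible region has finitely many vertices and no improving ray; the minimum is 0 at (0, 0).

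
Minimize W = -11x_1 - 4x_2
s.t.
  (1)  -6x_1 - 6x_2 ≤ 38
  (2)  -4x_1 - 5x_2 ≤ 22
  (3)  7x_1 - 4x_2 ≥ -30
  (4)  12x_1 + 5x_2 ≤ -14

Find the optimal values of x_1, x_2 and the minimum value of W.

The optimum lies where -4x_1 - 5x_2 = 22 and 12x_1 + 5x_2 = -14.
Solving simultaneously gives x_1 = 1, x_2 = -26/5.

x_1 = 1, x_2 = -26/5, minimum W = 49/5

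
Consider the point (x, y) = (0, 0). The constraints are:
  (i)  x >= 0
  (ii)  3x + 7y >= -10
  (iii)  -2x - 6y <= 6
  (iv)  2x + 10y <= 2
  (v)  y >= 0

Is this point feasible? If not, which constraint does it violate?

feasible

(i): 0 ≥ 0 ✓
(ii): 0 ≥ -10 ✓
(iii): 0 ≤ 6 ✓
(iv): 0 ≤ 2 ✓
(v): 0 ≥ 0 ✓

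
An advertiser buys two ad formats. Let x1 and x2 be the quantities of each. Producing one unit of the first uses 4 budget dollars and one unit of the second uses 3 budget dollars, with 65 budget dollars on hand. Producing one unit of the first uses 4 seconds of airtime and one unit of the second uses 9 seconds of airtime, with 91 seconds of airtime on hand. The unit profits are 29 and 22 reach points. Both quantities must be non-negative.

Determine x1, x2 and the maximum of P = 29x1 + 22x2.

x1 = 13, x2 = 13/3, maximum P = 1417/3

Feasible corners and P = 29x1 + 22x2:
  (0, 0) → P = 0
  (0, 91/9) → P = 2002/9
  (65/4, 0) → P = 1885/4
  (13, 13/3) → P = 1417/3

The optimum lies where 4x1 + 3x2 = 65 and 4x1 + 9x2 = 91.
Solving simultaneously gives x1 = 13, x2 = 13/3.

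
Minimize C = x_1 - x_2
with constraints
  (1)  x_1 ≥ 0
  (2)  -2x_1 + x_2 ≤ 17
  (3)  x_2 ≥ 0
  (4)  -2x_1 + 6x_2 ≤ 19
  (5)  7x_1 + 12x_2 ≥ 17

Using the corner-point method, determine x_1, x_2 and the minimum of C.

x_1 = 0, x_2 = 19/6, minimum C = -19/6

Vertices and C = x_1 - x_2:
  (0, 19/6) → C = -19/6
  (0, 17/12) → C = -17/12
  (17/7, 0) → C = 17/7
The feasible region is unbounded (it extends along (3, 1), (1, 0)), but C strictly increases along every unbounded feasible direction, so there is no improving ray and the minimum is attained at a vertex.

The optimum lies where x_1 = 0 and -2x_1 + 6x_2 = 19.
Solving simultaneously gives x_1 = 0, x_2 = 19/6.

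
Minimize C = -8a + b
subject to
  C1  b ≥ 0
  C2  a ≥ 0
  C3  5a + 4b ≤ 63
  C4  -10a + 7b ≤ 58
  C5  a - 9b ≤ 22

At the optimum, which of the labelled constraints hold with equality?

C1 and C3

Extreme points and C = -8a + b:
  (0, 0) → C = 0
  (63/5, 0) → C = -504/5
  (0, 58/7) → C = 58/7
  (209/75, 184/15) → C = -752/75

The minimum is at (63/5, 0). Substituting into each constraint, equality holds for C1 and C3; the remaining constraints have slack.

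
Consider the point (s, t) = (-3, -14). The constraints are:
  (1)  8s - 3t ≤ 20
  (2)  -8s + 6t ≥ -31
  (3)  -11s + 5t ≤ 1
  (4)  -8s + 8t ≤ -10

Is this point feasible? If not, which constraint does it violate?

not feasible — violates (2)

Constraint (2): -8s + 6t = -60, which is not ≥ -31. All other constraints are satisfied.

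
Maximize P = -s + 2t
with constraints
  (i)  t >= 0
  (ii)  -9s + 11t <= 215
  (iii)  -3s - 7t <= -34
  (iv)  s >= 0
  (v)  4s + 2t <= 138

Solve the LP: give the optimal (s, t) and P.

Feasible corners and P = -s + 2t:
  (34/3, 0) → P = -34/3
  (69/2, 0) → P = -69/2
  (0, 215/11) → P = 430/11
  (544/31, 1051/31) → P = 1558/31
  (0, 34/7) → P = 68/7

The binding constraints are -9s + 11t = 215 and 4s + 2t = 138.
Solving simultaneously gives s = 544/31, t = 1051/31.

s = 544/31, t = 1051/31, maximum P = 1558/31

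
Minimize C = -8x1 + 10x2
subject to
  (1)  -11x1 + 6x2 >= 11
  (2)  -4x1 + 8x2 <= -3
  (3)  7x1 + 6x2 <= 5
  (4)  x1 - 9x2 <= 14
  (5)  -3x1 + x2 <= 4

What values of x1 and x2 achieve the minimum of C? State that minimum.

x1 = -13/7, x2 = -11/7, minimum C = -6/7

Vertices and C = -8x1 + 10x2:
  (-53/32, -77/64) → C = 39/32
  (-13/7, -11/7) → C = -6/7
  (-7/4, -5/4) → C = 3/2

At the optimal vertex, -11x1 + 6x2 = 11 and -3x1 + x2 = 4.
Solving simultaneously gives x1 = -13/7, x2 = -11/7.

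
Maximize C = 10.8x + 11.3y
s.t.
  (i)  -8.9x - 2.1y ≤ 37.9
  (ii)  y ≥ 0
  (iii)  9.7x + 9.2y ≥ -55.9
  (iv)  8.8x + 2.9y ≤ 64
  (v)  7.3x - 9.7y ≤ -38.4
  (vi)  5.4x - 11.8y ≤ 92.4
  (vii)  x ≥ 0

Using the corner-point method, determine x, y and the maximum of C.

x = 0, y = 640/29, maximum C = 7232/29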